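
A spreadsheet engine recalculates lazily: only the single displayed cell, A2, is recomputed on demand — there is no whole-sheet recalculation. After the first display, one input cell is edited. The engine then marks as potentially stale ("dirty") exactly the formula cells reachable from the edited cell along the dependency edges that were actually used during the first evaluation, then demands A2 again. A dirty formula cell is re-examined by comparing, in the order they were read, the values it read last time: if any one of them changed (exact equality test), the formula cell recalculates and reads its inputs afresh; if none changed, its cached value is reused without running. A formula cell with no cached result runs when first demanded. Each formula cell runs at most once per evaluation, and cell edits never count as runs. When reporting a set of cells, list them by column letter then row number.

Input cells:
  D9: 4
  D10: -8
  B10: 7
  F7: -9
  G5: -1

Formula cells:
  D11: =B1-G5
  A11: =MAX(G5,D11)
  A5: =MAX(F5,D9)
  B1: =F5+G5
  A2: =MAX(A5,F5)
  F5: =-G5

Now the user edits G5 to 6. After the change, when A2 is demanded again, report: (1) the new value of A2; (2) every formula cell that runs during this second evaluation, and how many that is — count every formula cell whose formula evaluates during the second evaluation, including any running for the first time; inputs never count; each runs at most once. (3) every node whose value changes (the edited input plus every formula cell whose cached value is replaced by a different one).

First evaluation (everything demanded from the output):
  F5 = -(-1) = 1
  A5 = MAX(1, 4) = 4
  A2 = MAX(4, 1) = 4

Propagation after the edit:
  F5: runs — G5 -1->6; result -6.
  A5: runs — F5 1->-6; result 4 (same value as before).
  A2: runs — F5 1->-6; result 4 (same value as before).

New value of A2: 4.
Formula cells that run: A2, A5, F5 — 3 in total.
Values that change: F5, G5.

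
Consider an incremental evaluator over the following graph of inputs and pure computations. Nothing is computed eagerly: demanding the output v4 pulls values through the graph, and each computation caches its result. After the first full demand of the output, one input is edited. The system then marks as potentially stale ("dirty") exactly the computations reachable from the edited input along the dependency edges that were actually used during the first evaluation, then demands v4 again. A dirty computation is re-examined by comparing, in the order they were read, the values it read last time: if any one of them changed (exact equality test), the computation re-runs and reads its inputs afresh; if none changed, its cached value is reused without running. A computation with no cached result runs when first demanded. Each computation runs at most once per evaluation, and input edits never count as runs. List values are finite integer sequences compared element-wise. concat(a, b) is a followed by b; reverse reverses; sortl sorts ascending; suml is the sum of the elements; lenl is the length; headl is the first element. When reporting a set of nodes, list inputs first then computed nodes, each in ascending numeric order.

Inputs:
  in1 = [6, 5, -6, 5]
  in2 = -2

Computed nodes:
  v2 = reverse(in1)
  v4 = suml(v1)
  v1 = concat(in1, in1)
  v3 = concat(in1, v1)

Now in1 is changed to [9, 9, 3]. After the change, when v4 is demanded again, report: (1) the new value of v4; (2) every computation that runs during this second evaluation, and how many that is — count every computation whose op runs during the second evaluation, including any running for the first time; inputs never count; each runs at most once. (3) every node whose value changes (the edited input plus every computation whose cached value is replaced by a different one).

v4 now evaluates to 42.
Run set: v1, v4 (2 run).
Changed values: in1, v1, v4.

Initial pass — values computed on the first demand:
  v1 = concat([6, 5, -6, 5], [6, 5, -6, 5]) = [6, 5, -6, 5, 6, 5, -6, 5]
  v4 = suml([6, 5, -6, 5, 6, 5, -6, 5]) = 20

Second demand — change propagation:
  v1: re-runs because in1 [6, 5, -6, 5]->[9, 9, 3]; in1 [6, 5, -6, 5]->[9, 9, 3]; new result [9, 9, 3, 9, 9, 3].
  v4: re-runs because v1 [6, 5, -6, 5, 6, 5, -6, 5]->[9, 9, 3, 9, 9, 3]; new result 42.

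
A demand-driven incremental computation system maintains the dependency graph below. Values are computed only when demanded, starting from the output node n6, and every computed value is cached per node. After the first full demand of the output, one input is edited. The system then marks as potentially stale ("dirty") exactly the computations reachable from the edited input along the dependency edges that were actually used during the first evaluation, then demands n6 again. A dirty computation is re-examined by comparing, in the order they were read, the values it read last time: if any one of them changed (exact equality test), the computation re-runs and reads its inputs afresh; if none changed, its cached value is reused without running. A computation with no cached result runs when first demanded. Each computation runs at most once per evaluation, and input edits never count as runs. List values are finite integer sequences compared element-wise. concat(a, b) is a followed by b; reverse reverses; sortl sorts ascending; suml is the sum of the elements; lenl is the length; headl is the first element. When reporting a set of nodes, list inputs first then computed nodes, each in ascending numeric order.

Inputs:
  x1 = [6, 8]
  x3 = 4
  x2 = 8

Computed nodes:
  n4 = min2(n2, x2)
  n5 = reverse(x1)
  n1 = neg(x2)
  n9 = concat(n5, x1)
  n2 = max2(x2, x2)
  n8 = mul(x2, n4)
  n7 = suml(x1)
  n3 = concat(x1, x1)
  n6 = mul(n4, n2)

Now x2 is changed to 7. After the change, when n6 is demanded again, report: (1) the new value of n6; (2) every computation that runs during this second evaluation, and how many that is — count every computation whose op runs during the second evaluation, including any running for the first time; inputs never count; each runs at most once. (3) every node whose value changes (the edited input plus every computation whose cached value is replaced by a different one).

First evaluation (everything demanded from the output):
  n2 = max2(8, 8) = 8
  n4 = min2(8, 8) = 8
  n6 = mul(8, 8) = 64

Propagation after the edit:
  n2: runs — x2 8->7; x2 8->7; result 7.
  n4: runs — n2 8->7; x2 8->7; result 7.
  n6: runs — n4 8->7; n2 8->7; result 49.

New value of n6: 49.
Computations that run: n2, n4, n6 — 3 in total.
Values that change: x2, n2, n4, n6.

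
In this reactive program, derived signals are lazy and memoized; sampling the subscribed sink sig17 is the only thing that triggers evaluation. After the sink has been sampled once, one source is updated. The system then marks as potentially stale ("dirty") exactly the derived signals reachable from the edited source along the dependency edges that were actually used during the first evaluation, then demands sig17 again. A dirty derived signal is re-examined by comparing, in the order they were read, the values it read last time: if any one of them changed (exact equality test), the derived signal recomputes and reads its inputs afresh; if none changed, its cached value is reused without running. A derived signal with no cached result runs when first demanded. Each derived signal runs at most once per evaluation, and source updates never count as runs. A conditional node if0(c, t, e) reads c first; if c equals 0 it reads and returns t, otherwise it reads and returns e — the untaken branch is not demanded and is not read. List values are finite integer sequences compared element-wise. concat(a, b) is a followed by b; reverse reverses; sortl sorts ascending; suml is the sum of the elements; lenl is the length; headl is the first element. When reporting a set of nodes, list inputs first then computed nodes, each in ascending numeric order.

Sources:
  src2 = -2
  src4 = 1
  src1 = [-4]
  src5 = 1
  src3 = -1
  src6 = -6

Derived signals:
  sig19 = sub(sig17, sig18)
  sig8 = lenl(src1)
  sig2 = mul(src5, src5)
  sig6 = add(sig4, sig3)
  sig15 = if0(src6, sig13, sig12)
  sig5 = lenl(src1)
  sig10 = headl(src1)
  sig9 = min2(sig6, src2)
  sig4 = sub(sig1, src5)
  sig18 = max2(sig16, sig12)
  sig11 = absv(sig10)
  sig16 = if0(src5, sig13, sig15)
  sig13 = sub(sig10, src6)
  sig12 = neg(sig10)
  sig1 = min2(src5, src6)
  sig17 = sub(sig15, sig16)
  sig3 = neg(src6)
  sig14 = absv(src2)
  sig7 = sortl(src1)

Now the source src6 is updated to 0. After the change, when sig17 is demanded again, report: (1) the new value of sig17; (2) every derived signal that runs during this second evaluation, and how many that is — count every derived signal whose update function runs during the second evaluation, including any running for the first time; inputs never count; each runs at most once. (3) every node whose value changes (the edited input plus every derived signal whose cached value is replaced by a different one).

First demand of the output computes:
  sig10 = headl([-4]) = -4
  sig12 = neg(-4) = 4
  sig15 = if0(src6=-6 -> else branch sig12) = 4
  sig16 = if0(src5=1 -> else branch sig15) = 4
  sig17 = sub(4, 4) = 0

After the edit, cleaning proceeds:
  sig13: had never run; runs now, result -4.
  sig15: a read changed (src6 -6->0) — executes, giving -4.
  sig16: a read changed (sig15 4->-4) — executes, giving -4.
  sig17: a read changed (sig15 4->-4; sig16 4->-4) — executes, giving 0 — identical to its old value.

Note the branch switch — sig13 had no cache and runs now for the first time.

Demanding sig17 again yields 0.
4 derived signals run: sig13, sig15, sig16, sig17.
The nodes whose values change: src6, sig15, sig16.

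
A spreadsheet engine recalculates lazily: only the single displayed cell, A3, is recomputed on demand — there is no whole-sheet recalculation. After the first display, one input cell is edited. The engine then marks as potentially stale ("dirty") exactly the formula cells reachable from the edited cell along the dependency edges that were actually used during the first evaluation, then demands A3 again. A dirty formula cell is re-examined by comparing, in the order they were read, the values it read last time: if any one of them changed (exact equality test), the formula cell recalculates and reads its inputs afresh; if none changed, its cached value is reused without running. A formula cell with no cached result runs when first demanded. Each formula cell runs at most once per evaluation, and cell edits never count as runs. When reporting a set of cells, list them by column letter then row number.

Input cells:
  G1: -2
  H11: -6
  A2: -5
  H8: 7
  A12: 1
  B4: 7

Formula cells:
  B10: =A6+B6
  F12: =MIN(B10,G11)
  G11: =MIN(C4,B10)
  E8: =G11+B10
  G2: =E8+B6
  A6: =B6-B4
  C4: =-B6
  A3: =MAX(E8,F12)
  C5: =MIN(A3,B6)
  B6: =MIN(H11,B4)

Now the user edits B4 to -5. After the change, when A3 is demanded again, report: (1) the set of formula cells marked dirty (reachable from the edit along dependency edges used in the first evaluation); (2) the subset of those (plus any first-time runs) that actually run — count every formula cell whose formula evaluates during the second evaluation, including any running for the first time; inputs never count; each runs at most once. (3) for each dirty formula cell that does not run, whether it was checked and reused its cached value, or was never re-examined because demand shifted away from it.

Marked dirty: A3, A6, B6, B10, C4, E8, F12, G11.
Formula cells that run: A3, A6, B6, B10, E8, F12, G11 — 7 in total.
Checked but reused from cache: C4.
Key observation: the cutoff stops propagation at C4 — its inputs' values are unchanged, so it reuses its cache.

First evaluation (everything demanded from the output):
  B6 = MIN(-6, 7) = -6
  A6 = -6 - 7 = -13
  B10 = -13 + -6 = -19
  C4 = -(-6) = 6
  G11 = MIN(6, -19) = -19
  E8 = -19 + -19 = -38
  F12 = MIN(-19, -19) = -19
  A3 = MAX(-38, -19) = -19

Propagation after the edit:
  B6: runs — B4 7->-5; result -6 (same value as before).
  A6: runs — B4 7->-5; result -1.
  B10: runs — A6 -13->-1; result -7.
  C4: checked — values it read are unchanged (B6 unchanged); reused cached 6 without running.
  G11: runs — B10 -19->-7; result -7.
  E8: runs — G11 -19->-7; B10 -19->-7; result -14.
  F12: runs — B10 -19->-7; G11 -19->-7; result -7.
  A3: runs — E8 -38->-14; F12 -19->-7; result -7.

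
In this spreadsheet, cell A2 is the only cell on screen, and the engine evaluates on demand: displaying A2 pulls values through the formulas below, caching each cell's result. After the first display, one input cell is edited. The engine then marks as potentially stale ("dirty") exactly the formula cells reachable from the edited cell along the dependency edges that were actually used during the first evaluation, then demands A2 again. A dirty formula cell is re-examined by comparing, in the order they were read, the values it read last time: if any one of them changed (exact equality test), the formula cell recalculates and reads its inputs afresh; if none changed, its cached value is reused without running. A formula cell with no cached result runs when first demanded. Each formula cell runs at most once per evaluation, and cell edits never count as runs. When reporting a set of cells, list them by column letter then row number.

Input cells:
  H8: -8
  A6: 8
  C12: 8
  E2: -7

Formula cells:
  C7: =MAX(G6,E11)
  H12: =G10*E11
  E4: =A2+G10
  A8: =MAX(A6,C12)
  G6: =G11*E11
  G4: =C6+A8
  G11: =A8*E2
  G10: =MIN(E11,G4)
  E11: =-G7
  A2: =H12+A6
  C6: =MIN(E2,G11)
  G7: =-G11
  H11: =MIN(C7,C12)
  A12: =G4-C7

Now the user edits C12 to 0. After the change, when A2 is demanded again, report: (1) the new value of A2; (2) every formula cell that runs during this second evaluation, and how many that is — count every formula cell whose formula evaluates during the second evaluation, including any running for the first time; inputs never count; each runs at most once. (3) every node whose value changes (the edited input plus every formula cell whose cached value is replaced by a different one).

A2 now evaluates to 3144.
Run set: A8 (1 run).
Changed values: C12.
The important point: A8 recomputes to an identical value, and the output ends up unchanged.

Initial pass — values computed on the first demand:
  A8 = MAX(8, 8) = 8
  G11 = 8 * -7 = -56
  C6 = MIN(-7, -56) = -56
  G4 = -56 + 8 = -48
  G7 = -(-56) = 56
  E11 = -(56) = -56
  G10 = MIN(-56, -48) = -56
  H12 = -56 * -56 = 3136
  A2 = 3136 + 8 = 3144

Second demand — change propagation:
  A8: re-runs because C12 8->0; new result 8 (unchanged).
  G11: re-examined; everything it read last time is the same (A8 unchanged, E2 unchanged) — cache -56 kept, no run.
  C6: re-examined; everything it read last time is the same (E2 unchanged, G11 unchanged) — cache -56 kept, no run.
  G4: re-examined; everything it read last time is the same (C6 unchanged, A8 unchanged) — cache -48 kept, no run.
  G7: re-examined; everything it read last time is the same (G11 unchanged) — cache 56 kept, no run.
  E11: re-examined; everything it read last time is the same (G7 unchanged) — cache -56 kept, no run.
  G10: re-examined; everything it read last time is the same (E11 unchanged, G4 unchanged) — cache -56 kept, no run.
  H12: re-examined; everything it read last time is the same (G10 unchanged, E11 unchanged) — cache 3136 kept, no run.
  A2: re-examined; everything it read last time is the same (H12 unchanged, A6 unchanged) — cache 3144 kept, no run.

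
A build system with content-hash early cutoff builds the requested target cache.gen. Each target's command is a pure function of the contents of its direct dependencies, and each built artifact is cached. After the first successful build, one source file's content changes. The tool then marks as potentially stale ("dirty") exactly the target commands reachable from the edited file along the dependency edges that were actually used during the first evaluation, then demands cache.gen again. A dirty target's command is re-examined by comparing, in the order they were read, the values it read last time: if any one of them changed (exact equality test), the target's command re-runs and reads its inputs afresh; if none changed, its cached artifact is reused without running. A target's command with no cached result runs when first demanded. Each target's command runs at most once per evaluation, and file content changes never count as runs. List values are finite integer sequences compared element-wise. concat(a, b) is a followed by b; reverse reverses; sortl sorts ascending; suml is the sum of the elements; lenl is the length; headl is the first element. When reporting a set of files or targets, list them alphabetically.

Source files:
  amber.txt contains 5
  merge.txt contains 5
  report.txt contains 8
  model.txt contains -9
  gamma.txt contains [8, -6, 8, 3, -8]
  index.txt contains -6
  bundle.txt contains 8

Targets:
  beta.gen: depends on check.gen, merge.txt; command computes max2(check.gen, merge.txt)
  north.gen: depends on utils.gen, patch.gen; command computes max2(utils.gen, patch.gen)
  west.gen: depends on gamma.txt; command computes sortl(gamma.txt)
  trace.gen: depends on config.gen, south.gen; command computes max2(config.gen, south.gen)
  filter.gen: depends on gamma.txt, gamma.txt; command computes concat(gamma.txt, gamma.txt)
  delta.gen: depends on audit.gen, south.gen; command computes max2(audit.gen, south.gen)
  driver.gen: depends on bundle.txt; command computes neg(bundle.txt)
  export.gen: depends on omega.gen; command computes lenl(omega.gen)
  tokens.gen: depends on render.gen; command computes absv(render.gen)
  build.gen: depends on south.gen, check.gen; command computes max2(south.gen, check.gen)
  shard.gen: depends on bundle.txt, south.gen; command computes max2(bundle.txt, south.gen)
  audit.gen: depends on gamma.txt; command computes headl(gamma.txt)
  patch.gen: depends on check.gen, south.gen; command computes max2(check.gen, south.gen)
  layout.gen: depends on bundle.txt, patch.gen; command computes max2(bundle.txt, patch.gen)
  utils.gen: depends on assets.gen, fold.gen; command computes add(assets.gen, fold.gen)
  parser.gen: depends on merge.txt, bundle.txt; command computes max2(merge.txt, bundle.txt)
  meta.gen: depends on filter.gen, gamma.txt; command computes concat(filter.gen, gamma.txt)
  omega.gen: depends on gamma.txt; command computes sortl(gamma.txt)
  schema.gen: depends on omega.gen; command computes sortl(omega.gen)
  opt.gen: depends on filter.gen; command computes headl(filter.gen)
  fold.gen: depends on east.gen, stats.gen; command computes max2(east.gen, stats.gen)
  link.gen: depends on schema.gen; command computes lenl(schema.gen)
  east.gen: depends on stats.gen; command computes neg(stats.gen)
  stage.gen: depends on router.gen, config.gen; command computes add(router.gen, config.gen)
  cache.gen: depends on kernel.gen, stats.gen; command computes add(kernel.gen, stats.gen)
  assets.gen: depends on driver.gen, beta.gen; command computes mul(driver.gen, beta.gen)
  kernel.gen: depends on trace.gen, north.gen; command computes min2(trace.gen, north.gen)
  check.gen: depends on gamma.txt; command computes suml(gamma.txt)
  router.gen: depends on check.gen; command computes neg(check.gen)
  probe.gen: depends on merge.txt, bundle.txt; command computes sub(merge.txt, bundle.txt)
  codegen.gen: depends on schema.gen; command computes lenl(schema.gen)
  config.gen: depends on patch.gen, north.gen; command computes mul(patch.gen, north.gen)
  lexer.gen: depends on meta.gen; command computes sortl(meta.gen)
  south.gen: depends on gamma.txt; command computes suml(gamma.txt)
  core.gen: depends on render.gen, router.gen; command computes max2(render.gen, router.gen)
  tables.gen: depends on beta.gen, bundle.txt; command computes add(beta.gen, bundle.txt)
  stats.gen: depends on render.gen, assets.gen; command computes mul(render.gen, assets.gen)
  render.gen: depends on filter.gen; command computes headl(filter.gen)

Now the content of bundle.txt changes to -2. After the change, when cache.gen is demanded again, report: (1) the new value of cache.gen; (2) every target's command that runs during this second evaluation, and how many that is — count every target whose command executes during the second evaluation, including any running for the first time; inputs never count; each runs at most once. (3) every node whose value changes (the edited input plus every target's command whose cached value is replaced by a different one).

New value of cache.gen: 170.
Target commands that run: assets.gen, cache.gen, config.gen, driver.gen, east.gen, fold.gen, kernel.gen, north.gen, stats.gen, trace.gen, utils.gen — 11 in total.
Values that change: assets.gen, bundle.txt, cache.gen, config.gen, driver.gen, east.gen, fold.gen, kernel.gen, north.gen, stats.gen, trace.gen, utils.gen.

First evaluation (everything demanded from the output):
  check.gen = suml([8, -6, 8, 3, -8]) = 5
  beta.gen = max2(5, 5) = 5
  driver.gen = neg(8) = -8
  assets.gen = mul(-8, 5) = -40
  filter.gen = concat([8, -6, 8, 3, -8], [8, -6, 8, 3, -8]) = [8, -6, 8, 3, -8, 8, -6, 8, 3, -8]
  render.gen = headl([8, -6, 8, 3, -8, 8, -6, 8, 3, -8]) = 8
  south.gen = suml([8, -6, 8, 3, -8]) = 5
  patch.gen = max2(5, 5) = 5
  stats.gen = mul(8, -40) = -320
  east.gen = neg(-320) = 320
  fold.gen = max2(320, -320) = 320
  utils.gen = add(-40, 320) = 280
  north.gen = max2(280, 5) = 280
  config.gen = mul(5, 280) = 1400
  trace.gen = max2(1400, 5) = 1400
  kernel.gen = min2(1400, 280) = 280
  cache.gen = add(280, -320) = -40

Propagation after the edit:
  driver.gen: runs — bundle.txt 8->-2; result 2.
  assets.gen: runs — driver.gen -8->2; result 10.
  stats.gen: runs — assets.gen -40->10; result 80.
  east.gen: runs — stats.gen -320->80; result -80.
  fold.gen: runs — east.gen 320->-80; stats.gen -320->80; result 80.
  utils.gen: runs — assets.gen -40->10; fold.gen 320->80; result 90.
  north.gen: runs — utils.gen 280->90; result 90.
  config.gen: runs — north.gen 280->90; result 450.
  trace.gen: runs — config.gen 1400->450; result 450.
  kernel.gen: runs — trace.gen 1400->450; north.gen 280->90; result 90.
  cache.gen: runs — kernel.gen 280->90; stats.gen -320->80; result 170.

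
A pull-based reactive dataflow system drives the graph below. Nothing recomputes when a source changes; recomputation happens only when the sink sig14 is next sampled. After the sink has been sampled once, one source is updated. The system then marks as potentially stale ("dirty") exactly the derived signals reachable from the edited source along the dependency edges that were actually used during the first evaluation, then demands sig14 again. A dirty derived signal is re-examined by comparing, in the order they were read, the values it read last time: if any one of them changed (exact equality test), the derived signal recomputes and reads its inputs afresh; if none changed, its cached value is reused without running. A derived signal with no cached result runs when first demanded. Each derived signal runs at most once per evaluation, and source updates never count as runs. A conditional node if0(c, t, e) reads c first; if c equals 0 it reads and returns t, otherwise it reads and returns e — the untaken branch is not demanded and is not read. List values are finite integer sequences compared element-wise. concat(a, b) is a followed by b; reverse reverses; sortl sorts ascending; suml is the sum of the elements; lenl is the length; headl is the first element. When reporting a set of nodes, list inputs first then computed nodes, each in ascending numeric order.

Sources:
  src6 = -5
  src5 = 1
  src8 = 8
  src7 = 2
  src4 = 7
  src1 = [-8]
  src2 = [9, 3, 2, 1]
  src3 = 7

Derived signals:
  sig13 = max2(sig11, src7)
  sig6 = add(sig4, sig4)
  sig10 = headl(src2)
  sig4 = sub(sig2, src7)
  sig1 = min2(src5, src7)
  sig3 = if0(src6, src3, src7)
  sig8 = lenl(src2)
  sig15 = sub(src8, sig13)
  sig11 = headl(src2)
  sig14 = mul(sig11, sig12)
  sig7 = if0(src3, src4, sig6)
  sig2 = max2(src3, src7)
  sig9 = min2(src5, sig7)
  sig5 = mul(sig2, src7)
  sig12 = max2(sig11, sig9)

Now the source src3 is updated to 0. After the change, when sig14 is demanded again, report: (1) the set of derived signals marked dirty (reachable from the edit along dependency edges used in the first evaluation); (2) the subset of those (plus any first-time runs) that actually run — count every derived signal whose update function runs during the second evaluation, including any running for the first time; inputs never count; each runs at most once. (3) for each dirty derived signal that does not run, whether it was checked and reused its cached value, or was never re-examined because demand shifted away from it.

Marked dirty: sig2, sig4, sig6, sig7, sig9, sig12, sig14.
Derived signals that run: sig7, sig9 — 2 in total.
Checked but reused from cache: sig12, sig14.
Never re-examined (demand shifted away): sig2, sig4, sig6.
Key observation: a condition flipped, so demand moved to the other branch — sig2, sig4, sig6 are never re-examined.

First evaluation (everything demanded from the output):
  sig2 = max2(7, 2) = 7
  sig4 = sub(7, 2) = 5
  sig6 = add(5, 5) = 10
  sig7 = if0(src3=7 -> else branch sig6) = 10
  sig9 = min2(1, 10) = 1
  sig11 = headl([9, 3, 2, 1]) = 9
  sig12 = max2(9, 1) = 9
  sig14 = mul(9, 9) = 81

Propagation after the edit:
  sig2: marked dirty but never re-examined — demand shifted away from it.
  sig4: marked dirty but never re-examined — demand shifted away from it.
  sig6: marked dirty but never re-examined — demand shifted away from it.
  sig7: runs — src3 7->0; result 7.
  sig9: runs — sig7 10->7; result 1 (same value as before).
  sig12: checked — values it read are unchanged (sig11 unchanged, sig9 unchanged); reused cached 9 without running.
  sig14: checked — values it read are unchanged (sig11 unchanged, sig12 unchanged); reused cached 81 without running.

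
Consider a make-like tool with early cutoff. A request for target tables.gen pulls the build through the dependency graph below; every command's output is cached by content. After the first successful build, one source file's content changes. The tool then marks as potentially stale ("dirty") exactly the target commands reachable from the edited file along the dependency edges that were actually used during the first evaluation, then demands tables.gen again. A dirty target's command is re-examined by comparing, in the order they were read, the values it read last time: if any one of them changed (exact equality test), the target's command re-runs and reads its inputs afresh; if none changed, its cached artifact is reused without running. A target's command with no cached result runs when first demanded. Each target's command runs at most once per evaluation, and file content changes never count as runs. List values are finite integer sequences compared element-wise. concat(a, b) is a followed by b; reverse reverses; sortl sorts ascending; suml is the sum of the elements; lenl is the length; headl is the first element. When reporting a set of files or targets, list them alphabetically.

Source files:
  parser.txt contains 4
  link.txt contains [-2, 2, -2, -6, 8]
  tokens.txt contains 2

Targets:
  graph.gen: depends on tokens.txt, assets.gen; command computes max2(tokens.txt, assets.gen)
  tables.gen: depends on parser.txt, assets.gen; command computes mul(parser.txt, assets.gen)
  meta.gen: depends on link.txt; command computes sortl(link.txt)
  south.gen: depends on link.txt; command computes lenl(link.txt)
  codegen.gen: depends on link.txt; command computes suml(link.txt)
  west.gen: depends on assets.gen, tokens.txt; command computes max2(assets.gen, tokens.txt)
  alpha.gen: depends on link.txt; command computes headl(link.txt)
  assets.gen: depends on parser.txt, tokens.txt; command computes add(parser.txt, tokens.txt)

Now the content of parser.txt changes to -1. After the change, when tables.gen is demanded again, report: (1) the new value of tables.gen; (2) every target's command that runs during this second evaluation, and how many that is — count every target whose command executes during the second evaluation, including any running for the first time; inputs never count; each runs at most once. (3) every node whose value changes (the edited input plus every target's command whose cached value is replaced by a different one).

Demanding tables.gen again yields -1.
2 target commands run: assets.gen, tables.gen.
The nodes whose values change: assets.gen, parser.txt, tables.gen.

First demand of the output computes:
  assets.gen = add(4, 2) = 6
  tables.gen = mul(4, 6) = 24

After the edit, cleaning proceeds:
  assets.gen: a read changed (parser.txt 4->-1) — executes, giving 1.
  tables.gen: a read changed (parser.txt 4->-1; assets.gen 6->1) — executes, giving -1.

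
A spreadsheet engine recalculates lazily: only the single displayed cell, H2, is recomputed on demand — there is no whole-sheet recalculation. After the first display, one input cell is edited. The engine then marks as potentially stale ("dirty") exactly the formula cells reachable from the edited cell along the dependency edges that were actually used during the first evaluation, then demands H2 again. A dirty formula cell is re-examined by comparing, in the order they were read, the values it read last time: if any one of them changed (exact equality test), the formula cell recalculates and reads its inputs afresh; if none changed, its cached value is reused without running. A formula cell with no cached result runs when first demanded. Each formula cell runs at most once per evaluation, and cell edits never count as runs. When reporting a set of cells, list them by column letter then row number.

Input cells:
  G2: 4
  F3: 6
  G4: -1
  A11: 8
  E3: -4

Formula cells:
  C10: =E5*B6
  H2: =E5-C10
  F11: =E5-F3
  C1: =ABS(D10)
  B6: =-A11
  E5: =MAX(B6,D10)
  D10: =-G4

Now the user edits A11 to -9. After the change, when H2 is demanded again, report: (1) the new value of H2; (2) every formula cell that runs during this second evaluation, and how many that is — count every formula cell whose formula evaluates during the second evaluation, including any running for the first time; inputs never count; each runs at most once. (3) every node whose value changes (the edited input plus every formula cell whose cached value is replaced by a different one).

New value of H2: -72.
Formula cells that run: B6, C10, E5, H2 — 4 in total.
Values that change: A11, B6, C10, E5, H2.

First evaluation (everything demanded from the output):
  B6 = -(8) = -8
  D10 = -(-1) = 1
  E5 = MAX(-8, 1) = 1
  C10 = 1 * -8 = -8
  H2 = 1 - -8 = 9

Propagation after the edit:
  B6: runs — A11 8->-9; result 9.
  E5: runs — B6 -8->9; result 9.
  C10: runs — E5 1->9; B6 -8->9; result 81.
  H2: runs — E5 1->9; C10 -8->81; result -72.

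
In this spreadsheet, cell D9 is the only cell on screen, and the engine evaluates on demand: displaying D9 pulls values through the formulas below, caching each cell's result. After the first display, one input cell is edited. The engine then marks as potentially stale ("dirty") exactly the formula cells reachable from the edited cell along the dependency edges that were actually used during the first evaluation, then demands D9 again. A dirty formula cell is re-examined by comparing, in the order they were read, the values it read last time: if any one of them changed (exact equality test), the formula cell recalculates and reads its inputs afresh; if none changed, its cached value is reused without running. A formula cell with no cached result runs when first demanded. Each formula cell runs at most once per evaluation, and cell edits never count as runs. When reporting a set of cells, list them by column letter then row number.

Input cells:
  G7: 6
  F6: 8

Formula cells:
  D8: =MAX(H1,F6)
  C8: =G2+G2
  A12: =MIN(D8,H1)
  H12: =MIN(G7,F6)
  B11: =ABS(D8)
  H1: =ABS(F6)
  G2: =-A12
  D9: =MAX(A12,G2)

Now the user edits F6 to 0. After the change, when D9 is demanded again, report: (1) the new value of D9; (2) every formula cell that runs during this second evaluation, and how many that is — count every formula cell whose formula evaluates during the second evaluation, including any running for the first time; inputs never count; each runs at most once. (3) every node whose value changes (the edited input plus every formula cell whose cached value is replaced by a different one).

D9 now evaluates to 0.
Run set: A12, D8, D9, G2, H1 (5 run).
Changed values: A12, D8, D9, F6, G2, H1.

Initial pass — values computed on the first demand:
  H1 = ABS(8) = 8
  D8 = MAX(8, 8) = 8
  A12 = MIN(8, 8) = 8
  G2 = -(8) = -8
  D9 = MAX(8, -8) = 8

Second demand — change propagation:
  H1: re-runs because F6 8->0; new result 0.
  D8: re-runs because H1 8->0; F6 8->0; new result 0.
  A12: re-runs because D8 8->0; H1 8->0; new result 0.
  G2: re-runs because A12 8->0; new result 0.
  D9: re-runs because A12 8->0; G2 -8->0; new result 0.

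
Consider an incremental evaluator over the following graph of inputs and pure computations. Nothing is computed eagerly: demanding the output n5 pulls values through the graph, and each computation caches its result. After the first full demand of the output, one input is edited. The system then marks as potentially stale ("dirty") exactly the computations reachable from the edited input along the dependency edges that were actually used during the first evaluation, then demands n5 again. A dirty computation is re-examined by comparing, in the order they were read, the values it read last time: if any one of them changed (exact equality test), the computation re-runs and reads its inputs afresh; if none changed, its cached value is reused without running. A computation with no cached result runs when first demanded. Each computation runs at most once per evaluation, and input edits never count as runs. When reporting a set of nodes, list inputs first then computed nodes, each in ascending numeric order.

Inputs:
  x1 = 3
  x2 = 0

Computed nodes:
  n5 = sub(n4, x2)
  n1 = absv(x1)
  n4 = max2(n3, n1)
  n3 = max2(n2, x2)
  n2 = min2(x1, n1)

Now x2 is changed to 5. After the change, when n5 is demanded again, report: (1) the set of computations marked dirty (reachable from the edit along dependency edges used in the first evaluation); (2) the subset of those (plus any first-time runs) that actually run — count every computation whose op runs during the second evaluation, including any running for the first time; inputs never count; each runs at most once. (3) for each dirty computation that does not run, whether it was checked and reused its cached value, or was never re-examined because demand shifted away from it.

Initial pass — values computed on the first demand:
  n1 = absv(3) = 3
  n2 = min2(3, 3) = 3
  n3 = max2(3, 0) = 3
  n4 = max2(3, 3) = 3
  n5 = sub(3, 0) = 3

Second demand — change propagation:
  n3: re-runs because x2 0->5; new result 5.
  n4: re-runs because n3 3->5; new result 5.
  n5: re-runs because n4 3->5; x2 0->5; new result 0.

Dirty set: n3, n4, n5.
Run set: n3, n4, n5 (3 run).
All dirty computations ended up running.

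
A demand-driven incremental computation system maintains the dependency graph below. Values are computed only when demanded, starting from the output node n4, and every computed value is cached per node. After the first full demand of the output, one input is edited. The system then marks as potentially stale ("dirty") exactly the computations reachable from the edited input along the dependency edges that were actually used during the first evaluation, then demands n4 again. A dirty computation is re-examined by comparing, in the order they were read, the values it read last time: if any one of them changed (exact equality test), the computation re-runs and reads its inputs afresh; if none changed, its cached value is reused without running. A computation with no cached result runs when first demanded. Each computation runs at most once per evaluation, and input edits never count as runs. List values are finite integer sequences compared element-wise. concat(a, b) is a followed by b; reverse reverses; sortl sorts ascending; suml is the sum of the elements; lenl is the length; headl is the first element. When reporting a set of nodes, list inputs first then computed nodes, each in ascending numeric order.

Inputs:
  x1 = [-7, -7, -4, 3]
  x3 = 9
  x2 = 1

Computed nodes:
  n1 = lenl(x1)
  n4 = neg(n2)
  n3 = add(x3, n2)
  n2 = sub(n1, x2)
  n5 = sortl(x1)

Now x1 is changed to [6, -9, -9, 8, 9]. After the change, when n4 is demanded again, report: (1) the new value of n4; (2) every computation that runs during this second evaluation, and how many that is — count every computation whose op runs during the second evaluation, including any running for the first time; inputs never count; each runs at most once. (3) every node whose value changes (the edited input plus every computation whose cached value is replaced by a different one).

New value of n4: -4.
Computations that run: n1, n2, n4 — 3 in total.
Values that change: x1, n1, n2, n4.

First evaluation (everything demanded from the output):
  n1 = lenl([-7, -7, -4, 3]) = 4
  n2 = sub(4, 1) = 3
  n4 = neg(3) = -3

Propagation after the edit:
  n1: runs — x1 [-7, -7, -4, 3]->[6, -9, -9, 8, 9]; result 5.
  n2: runs — n1 4->5; result 4.
  n4: runs — n2 3->4; result -4.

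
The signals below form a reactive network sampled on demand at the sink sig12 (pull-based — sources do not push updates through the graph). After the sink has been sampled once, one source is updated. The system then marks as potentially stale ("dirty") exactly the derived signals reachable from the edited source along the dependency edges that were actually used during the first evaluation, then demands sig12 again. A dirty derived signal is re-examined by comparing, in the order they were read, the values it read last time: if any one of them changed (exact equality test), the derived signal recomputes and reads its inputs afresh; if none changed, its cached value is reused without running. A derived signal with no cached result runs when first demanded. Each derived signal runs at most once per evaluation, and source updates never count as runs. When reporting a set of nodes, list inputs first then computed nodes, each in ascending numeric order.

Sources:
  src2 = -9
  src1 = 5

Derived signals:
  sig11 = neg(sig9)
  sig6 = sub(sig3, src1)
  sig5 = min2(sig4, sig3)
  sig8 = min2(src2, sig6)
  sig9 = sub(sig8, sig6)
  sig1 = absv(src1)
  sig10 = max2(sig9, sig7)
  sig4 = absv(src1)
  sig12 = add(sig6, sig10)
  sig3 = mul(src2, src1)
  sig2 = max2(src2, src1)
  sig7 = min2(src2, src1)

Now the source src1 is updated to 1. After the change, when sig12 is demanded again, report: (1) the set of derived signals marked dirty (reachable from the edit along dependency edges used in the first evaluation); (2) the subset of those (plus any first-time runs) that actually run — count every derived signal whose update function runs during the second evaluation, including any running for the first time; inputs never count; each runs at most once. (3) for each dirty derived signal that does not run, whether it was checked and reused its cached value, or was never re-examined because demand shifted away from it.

Dirty set: sig3, sig6, sig7, sig8, sig9, sig10, sig12.
Run set: sig3, sig6, sig7, sig8, sig9, sig12 (6 run).
Re-examined without running (cache reused): sig10.
The important point: at sig10 every value read last time is unchanged, so the dirty flag clears without a run.

Initial pass — values computed on the first demand:
  sig3 = mul(-9, 5) = -45
  sig6 = sub(-45, 5) = -50
  sig7 = min2(-9, 5) = -9
  sig8 = min2(-9, -50) = -50
  sig9 = sub(-50, -50) = 0
  sig10 = max2(0, -9) = 0
  sig12 = add(-50, 0) = -50

Second demand — change propagation:
  sig3: re-runs because src1 5->1; new result -9.
  sig6: re-runs because sig3 -45->-9; src1 5->1; new result -10.
  sig7: re-runs because src1 5->1; new result -9 (unchanged).
  sig8: re-runs because sig6 -50->-10; new result -10.
  sig9: re-runs because sig8 -50->-10; sig6 -50->-10; new result 0 (unchanged).
  sig10: re-examined; everything it read last time is the same (sig9 unchanged, sig7 unchanged) — cache 0 kept, no run.
  sig12: re-runs because sig6 -50->-10; new result -10.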